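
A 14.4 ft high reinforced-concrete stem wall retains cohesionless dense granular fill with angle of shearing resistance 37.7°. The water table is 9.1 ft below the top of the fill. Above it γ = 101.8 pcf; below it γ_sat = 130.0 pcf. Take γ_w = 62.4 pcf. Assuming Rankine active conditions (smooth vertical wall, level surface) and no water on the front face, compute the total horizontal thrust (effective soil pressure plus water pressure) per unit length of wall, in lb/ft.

3300 lb/ft

K_a = tan²(45° − φ/2) = 0.2411.
γ' = 130.0 − 62.4 = 67.60 pcf. Depth below WT = 5.3 ft.
σ'_h at WT = K_a γ d_w = 223.3 psf; at base = 223.3 + K_a γ' × 5.3 = 309.7 psf.
P₁ (0–9.1 ft) = ½×223.3×9.1 = 1016. P₂ (9.1–14.4 ft) = ½(223.3+309.7)×5.3 = 1412.
P_w = ½ γ_w h₂² = 0.5×62.4×5.3² = 876.4. Total = 1016+1412+876.4 = 3305 lb/ft.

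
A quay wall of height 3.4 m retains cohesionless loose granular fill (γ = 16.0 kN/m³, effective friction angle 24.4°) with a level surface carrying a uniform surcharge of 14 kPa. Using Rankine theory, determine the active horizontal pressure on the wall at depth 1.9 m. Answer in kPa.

K_a = (1 − sin φ)/(1 + sin φ) = 0.4153.
σ_v = γz + q = 16.0 × 1.9 + 14 = 44.40 kPa.
σ_h = K_a σ_v = 0.4153 × 44.40 = 18.44 kPa.

18.4 kPa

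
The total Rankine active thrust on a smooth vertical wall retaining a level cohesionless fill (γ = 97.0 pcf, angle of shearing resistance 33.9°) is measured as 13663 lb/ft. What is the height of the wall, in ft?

K_a = 0.2839. P_a = ½ K_a γ H² ⇒ H = √(2P_a/(K_a γ)).
H = √(2×13663/(0.2839×97.0)) = 31.50 ft.

31.5 ft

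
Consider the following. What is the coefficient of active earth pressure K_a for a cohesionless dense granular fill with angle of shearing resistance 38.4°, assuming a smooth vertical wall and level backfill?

K_a = (1 − sin φ)/(1 + sin φ) = (1 − sin 38.4°)/(1 + sin 38.4°) = 0.2337.

0.234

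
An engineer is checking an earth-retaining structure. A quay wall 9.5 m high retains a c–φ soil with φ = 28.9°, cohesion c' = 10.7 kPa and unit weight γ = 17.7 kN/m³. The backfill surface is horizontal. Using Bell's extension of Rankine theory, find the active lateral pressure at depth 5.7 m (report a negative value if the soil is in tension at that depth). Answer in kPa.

K_a = (1 − sin φ)/(1 + sin φ) = 0.3484.
σ_a = K_a γ z − 2c√K_a = 0.3484×17.7×5.7 − 2×10.7×0.5902 = 22.52 kPa.

22.5 kPa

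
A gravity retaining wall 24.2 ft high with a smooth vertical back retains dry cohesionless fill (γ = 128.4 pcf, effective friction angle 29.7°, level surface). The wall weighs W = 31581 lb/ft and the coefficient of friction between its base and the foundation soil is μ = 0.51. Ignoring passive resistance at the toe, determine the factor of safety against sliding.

K_a = tan²(45° − 29.7°/2) = 0.3374.
P_a = ½K_aγH² = 0.5×0.3374×128.4×24.2² = 12680 lb/ft, acting at H/3 = 8.067 ft above the base.
FS_sliding = μW / P_a = 0.51×31581 / 12680 = 1.270.

1.27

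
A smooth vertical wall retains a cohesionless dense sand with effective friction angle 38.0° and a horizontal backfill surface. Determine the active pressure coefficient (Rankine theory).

0.238

K_a = tan²(45° − φ/2) = tan²(26.00°) = 0.2379.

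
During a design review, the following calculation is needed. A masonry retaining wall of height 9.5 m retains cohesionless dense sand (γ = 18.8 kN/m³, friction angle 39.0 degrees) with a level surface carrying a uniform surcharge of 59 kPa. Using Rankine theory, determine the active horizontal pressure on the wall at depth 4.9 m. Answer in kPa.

34.4 kPa

K_a = (1 − sin φ)/(1 + sin φ) = 0.2275.
σ_v = γz + q = 18.8 × 4.9 + 59 = 151.1 kPa.
σ_h = K_a σ_v = 0.2275 × 151.1 = 34.38 kPa.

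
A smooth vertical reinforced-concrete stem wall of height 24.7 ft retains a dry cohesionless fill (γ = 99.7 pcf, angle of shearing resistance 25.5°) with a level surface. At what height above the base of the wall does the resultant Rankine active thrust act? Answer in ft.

8.23 ft

K_a = 0.3981.
The pressure distribution is triangular, so the resultant acts at H/3 above the base = 24.7/3 = 8.233 ft.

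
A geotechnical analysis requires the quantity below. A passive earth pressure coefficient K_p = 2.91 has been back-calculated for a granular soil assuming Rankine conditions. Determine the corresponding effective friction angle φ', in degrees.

K_p = (1+sin φ)/(1−sin φ) ⇒ sin φ = (K_p − 1)/(K_p + 1) = 0.4885.
φ = arcsin(0.4885) = 29.24°.

29.2°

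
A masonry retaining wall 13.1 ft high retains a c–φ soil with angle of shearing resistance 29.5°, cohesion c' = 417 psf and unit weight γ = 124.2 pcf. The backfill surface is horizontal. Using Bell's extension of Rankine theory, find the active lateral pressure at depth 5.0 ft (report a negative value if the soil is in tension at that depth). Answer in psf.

K_a = (1 − sin φ)/(1 + sin φ) = 0.3401.
σ_a = K_a γ z − 2c√K_a = 0.3401×124.2×5.0 − 2×417×0.5832 = -275.2 psf.

-275 psf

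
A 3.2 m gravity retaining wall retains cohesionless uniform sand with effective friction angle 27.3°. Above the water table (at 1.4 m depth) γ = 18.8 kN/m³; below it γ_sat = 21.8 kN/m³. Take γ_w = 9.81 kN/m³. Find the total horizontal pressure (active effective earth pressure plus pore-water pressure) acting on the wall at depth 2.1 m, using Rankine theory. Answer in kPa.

19.8 kPa

K_a = (1 − sin φ)/(1 + sin φ) = 0.3711.
γ' = 21.8 − 9.81 = 11.99 kN/m³.
Effective vertical stress at 2.1 m: σ'_v = 18.8×1.4 + 11.99×0.700 = 34.71 kPa.
σ'_h = K_a σ'_v = 0.3711 × 34.71 = 12.88 kPa; u = γ_w × 0.700 = 6.867 kPa.
Total σ_h = 12.88 + 6.867 = 19.75 kPa.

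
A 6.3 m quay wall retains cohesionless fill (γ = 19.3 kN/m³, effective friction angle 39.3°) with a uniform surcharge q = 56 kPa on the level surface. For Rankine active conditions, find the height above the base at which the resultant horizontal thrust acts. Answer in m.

K_a = 0.2245.
Triangular part P₁ = ½K_aγH² = 85.97 at H/3 = 2.100 m; rectangular part P₂ = K_a q H = 79.19 at H/2 = 3.150 m.
ȳ = (P₁·2.100 + P₂·3.150)/(P₁+P₂) = 2.603 m.

2.60 m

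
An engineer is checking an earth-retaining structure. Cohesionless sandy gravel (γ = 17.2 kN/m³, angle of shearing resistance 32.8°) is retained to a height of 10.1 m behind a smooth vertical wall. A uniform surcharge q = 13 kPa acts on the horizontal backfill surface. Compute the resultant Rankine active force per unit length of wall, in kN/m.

K_a = tan²(45° − φ/2) = 0.2973.
Soil triangle: ½ K_a γ H² = 0.5×0.2973×17.2×10.1² = 260.8 kN/m.
Surcharge rectangle: K_a q H = 0.2973×13×10.1 = 39.03 kN/m.
Total = 260.8 + 39.03 = 299.8 kN/m.

300 kN/m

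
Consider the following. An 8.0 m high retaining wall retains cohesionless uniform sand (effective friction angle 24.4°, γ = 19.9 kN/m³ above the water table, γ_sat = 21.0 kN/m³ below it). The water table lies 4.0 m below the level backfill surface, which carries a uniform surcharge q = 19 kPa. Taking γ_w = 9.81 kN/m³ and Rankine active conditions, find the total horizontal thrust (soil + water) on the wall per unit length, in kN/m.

377 kN/m

K_a = tan²(45° − φ/2) = 0.4153.
γ' = 21.0 − 9.81 = 11.19 kN/m³. h₂ = H − d_w = 4.0 m.
σ'_h: at surface K_a·q = 7.891; at WT K_a(q+γd_w) = 40.95; at base K_a(q+γd_w+γ'h₂) = 59.54 kPa.
P₁ = ½(7.891+40.95)×4.0 = 97.68; P₂ = ½(40.95+59.54)×4.0 = 201.0; P_w = ½γ_w h₂² = 78.48.
Total = 97.68+201.0+78.48 = 377.1 kN/m.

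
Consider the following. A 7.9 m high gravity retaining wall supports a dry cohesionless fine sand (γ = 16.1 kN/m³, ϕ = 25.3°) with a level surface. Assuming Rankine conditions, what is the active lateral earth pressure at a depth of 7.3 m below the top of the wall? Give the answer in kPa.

K_a = (1 − sin φ)/(1 + sin φ) = 0.4012.
σ_h = K_a γ z = 0.4012 × 16.1 × 7.3 = 47.15 kPa.

47.2 kPa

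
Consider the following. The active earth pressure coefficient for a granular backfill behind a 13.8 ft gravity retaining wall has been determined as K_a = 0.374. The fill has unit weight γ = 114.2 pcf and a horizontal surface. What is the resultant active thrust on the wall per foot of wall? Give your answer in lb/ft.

4070 lb/ft

P = ½ K_a γ H² = 0.5 × 0.374 × 114.2 × 13.8² = 4067 lb/ft.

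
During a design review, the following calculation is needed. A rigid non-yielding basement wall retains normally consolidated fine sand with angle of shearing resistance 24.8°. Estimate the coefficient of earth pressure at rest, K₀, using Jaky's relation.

K₀ = 1 − sin φ' = 1 − sin 24.8° = 0.5805.

0.581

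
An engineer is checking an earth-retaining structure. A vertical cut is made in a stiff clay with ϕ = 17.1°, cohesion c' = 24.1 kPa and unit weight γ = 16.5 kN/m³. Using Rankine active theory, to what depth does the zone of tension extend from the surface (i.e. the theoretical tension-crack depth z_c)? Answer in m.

3.96 m

K_a = tan²(45° − 17.1°/2) = 0.5455; √K_a = 0.7386.
The active pressure is zero where K_a γ z = 2c√K_a, so z_c = 2c/(γ√K_a) = 2×24.1/(16.5×0.7386) = 3.955 m.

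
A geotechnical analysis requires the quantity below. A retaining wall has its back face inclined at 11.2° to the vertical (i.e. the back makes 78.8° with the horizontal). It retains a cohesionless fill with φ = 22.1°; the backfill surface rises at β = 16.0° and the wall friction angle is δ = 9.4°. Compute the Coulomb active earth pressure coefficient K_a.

K_a = sin²(α+φ) / [sin²α · sin(α−δ) · (1 + √{sin(φ+δ)sin(φ−β) / (sin(α−δ)sin(α+β))})²].
With α = 78.8°, φ = 22.1°, δ = 9.4°, β = 16.0°: K_a = 0.6918.

0.692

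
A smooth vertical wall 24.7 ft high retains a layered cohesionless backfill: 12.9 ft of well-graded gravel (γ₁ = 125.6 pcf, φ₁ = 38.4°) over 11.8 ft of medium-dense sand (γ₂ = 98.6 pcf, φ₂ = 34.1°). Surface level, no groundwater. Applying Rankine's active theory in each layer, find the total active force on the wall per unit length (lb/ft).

9760 lb/ft

K_a1 = tan²(45°−38.4°/2) = 0.2337; K_a2 = tan²(45°−34.1°/2) = 0.2815.
Layer 1: σ at base = K_a1 γ₁ h₁ = 378.6 psf; P₁ = ½×378.6×12.9 = 2442.
Layer 2: σ_v at top = γ₁h₁ = 1620; σ_h top = K_a2×1620 = 456.1; σ_h base = K_a2×(1620+98.6×11.8) = 783.7.
P₂ = ½(456.1+783.7)×11.8 = 7315. Total P_a = 2442+7315 = 9757 lb/ft.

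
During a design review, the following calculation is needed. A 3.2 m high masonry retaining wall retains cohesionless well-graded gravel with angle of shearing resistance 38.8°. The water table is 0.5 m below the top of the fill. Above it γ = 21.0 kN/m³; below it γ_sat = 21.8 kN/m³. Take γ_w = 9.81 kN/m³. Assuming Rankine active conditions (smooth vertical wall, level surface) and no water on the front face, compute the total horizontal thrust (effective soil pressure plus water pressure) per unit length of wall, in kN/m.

K_a = tan²(45° − φ/2) = 0.2296.
γ' = 21.8 − 9.81 = 11.99 kN/m³. Depth below WT = 2.7 m.
σ'_h at WT = K_a γ d_w = 2.410 kPa; at base = 2.410 + K_a γ' × 2.7 = 9.842 kPa.
P₁ (0–0.5 m) = ½×2.410×0.5 = 0.6026. P₂ (0.5–3.2 m) = ½(2.410+9.842)×2.7 = 16.54.
P_w = ½ γ_w h₂² = 0.5×9.81×2.7² = 35.76. Total = 0.6026+16.54+35.76 = 52.90 kN/m.

52.9 kN/m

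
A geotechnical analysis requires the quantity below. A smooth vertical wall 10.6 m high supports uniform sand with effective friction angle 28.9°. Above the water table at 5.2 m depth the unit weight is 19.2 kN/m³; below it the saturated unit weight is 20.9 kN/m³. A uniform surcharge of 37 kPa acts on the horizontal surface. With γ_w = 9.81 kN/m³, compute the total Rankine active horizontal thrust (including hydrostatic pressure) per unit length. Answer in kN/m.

K_a = tan²(45° − φ/2) = 0.3484.
γ' = 20.9 − 9.81 = 11.09 kN/m³. h₂ = H − d_w = 5.4 m.
σ'_h: at surface K_a·q = 12.89; at WT K_a(q+γd_w) = 47.67; at base K_a(q+γd_w+γ'h₂) = 68.53 kPa.
P₁ = ½(12.89+47.67)×5.2 = 157.5; P₂ = ½(47.67+68.53)×5.4 = 313.7; P_w = ½γ_w h₂² = 143.0.
Total = 157.5+313.7+143.0 = 614.2 kN/m.

614 kN/m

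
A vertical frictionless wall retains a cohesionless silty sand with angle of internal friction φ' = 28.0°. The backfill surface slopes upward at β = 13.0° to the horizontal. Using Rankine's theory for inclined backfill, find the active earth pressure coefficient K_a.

0.395

K_a = cos β · (cos β − √(cos²β − cos²φ)) / (cos β + √(cos²β − cos²φ)).
cos β = 0.9744, cos φ = 0.8829, √(cos²β − cos²φ) = 0.4121.
K_a = 0.9744 × (0.9744 − 0.4121)/(0.9744 + 0.4121) = 0.3952.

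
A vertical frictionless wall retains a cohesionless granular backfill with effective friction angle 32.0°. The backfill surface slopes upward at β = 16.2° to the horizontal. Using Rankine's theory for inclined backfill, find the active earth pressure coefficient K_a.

K_a = cos β · (cos β − √(cos²β − cos²φ)) / (cos β + √(cos²β − cos²φ)).
cos β = 0.9603, cos φ = 0.8480, √(cos²β − cos²φ) = 0.4505.
K_a = 0.9603 × (0.9603 − 0.4505)/(0.9603 + 0.4505) = 0.3470.

0.347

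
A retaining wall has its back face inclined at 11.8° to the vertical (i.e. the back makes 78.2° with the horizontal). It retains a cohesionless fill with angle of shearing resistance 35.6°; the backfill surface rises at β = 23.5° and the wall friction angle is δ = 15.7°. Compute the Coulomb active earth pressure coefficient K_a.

K_a = sin²(α+φ) / [sin²α · sin(α−δ) · (1 + √{sin(φ+δ)sin(φ−β) / (sin(α−δ)sin(α+β))})²].
With α = 78.2°, φ = 35.6°, δ = 15.7°, β = 23.5°: K_a = 0.4790.

0.479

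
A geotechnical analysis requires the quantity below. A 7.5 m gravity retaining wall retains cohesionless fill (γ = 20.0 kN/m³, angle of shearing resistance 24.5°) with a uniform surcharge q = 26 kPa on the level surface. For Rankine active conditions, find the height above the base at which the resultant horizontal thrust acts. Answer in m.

K_a = 0.4137.
Triangular part P₁ = ½K_aγH² = 232.7 at H/3 = 2.500 m; rectangular part P₂ = K_a q H = 80.68 at H/2 = 3.750 m.
ȳ = (P₁·2.500 + P₂·3.750)/(P₁+P₂) = 2.822 m.

2.82 m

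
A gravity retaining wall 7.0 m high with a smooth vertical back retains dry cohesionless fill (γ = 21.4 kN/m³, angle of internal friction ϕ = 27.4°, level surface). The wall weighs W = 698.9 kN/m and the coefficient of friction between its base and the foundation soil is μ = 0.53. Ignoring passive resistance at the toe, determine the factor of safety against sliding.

1.91

K_a = tan²(45° − 27.4°/2) = 0.3697.
P_a = ½K_aγH² = 0.5×0.3697×21.4×7.0² = 193.8 kN/m, acting at H/3 = 2.333 m above the base.
FS_sliding = μW / P_a = 0.53×698.9 / 193.8 = 1.911.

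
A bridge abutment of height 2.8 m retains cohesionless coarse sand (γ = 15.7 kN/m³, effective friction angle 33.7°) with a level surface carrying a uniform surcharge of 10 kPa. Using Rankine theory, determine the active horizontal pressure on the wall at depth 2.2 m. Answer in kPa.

K_a = (1 − sin φ)/(1 + sin φ) = 0.2863.
σ_v = γz + q = 15.7 × 2.2 + 10 = 44.54 kPa.
σ_h = K_a σ_v = 0.2863 × 44.54 = 12.75 kPa.

12.8 kPa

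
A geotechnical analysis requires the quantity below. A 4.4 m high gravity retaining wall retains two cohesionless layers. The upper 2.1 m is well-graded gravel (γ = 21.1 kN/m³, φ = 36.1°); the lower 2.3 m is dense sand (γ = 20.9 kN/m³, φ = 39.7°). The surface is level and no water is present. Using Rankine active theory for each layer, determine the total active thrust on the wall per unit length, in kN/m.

46.7 kN/m

K_a1 = tan²(45°−36.1°/2) = 0.2585; K_a2 = tan²(45°−39.7°/2) = 0.2204.
Layer 1: σ at base = K_a1 γ₁ h₁ = 11.45 kPa; P₁ = ½×11.45×2.1 = 12.03.
Layer 2: σ_v at top = γ₁h₁ = 44.31; σ_h top = K_a2×44.31 = 9.767; σ_h base = K_a2×(44.31+20.9×2.3) = 20.36.
P₂ = ½(9.767+20.36)×2.3 = 34.65. Total P_a = 12.03+34.65 = 46.68 kN/m.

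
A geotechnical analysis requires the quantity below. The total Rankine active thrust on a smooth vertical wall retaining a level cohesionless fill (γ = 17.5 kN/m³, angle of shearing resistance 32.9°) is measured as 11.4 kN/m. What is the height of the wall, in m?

2.10 m

K_a = 0.2960. P_a = ½ K_a γ H² ⇒ H = √(2P_a/(K_a γ)).
H = √(2×11.4/(0.2960×17.5)) = 2.098 m.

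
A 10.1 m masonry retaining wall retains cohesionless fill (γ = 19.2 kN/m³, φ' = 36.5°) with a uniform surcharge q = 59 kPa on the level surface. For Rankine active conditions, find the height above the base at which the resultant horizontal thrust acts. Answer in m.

K_a = 0.2541.
Triangular part P₁ = ½K_aγH² = 248.8 at H/3 = 3.367 m; rectangular part P₂ = K_a q H = 151.4 at H/2 = 5.050 m.
ȳ = (P₁·3.367 + P₂·5.050)/(P₁+P₂) = 4.003 m.

4.00 m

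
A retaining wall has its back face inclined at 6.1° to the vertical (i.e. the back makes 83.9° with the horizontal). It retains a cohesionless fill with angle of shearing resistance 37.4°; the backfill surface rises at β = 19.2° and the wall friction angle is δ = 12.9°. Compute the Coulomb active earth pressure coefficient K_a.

K_a = sin²(α+φ) / [sin²α · sin(α−δ) · (1 + √{sin(φ+δ)sin(φ−β) / (sin(α−δ)sin(α+β))})²].
With α = 83.9°, φ = 37.4°, δ = 12.9°, β = 19.2°: K_a = 0.3421.

0.342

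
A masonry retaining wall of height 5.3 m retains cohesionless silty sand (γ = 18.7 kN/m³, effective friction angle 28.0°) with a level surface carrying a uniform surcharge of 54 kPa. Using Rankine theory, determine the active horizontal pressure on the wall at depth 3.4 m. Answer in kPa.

K_a = (1 − sin φ)/(1 + sin φ) = 0.3610.
σ_v = γz + q = 18.7 × 3.4 + 54 = 117.6 kPa.
σ_h = K_a σ_v = 0.3610 × 117.6 = 42.45 kPa.

42.5 kPa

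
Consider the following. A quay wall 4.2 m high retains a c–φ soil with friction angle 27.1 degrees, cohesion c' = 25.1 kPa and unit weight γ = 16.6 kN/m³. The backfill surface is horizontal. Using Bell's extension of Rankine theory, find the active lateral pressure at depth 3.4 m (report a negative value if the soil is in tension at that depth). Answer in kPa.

K_a = (1 − sin φ)/(1 + sin φ) = 0.3741.
σ_a = K_a γ z − 2c√K_a = 0.3741×16.6×3.4 − 2×25.1×0.6116 = -9.591 kPa.

-9.59 kPa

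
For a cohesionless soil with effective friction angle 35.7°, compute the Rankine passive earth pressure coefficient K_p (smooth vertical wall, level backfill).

K_p = (1 + sin φ)/(1 − sin φ) = tan²(45° + 35.7°/2) = 3.802.

3.80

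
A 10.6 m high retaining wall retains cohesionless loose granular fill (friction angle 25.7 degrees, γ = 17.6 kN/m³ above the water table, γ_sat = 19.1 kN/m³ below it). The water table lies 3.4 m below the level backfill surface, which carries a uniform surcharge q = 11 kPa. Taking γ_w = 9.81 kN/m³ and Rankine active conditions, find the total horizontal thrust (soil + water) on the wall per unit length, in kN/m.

606 kN/m

K_a = tan²(45° − φ/2) = 0.3950.
γ' = 19.1 − 9.81 = 9.290 kN/m³. h₂ = H − d_w = 7.2 m.
σ'_h: at surface K_a·q = 4.345; at WT K_a(q+γd_w) = 27.98; at base K_a(q+γd_w+γ'h₂) = 54.41 kPa.
P₁ = ½(4.345+27.98)×3.4 = 54.96; P₂ = ½(27.98+54.41)×7.2 = 296.6; P_w = ½γ_w h₂² = 254.3.
Total = 54.96+296.6+254.3 = 605.8 kN/m.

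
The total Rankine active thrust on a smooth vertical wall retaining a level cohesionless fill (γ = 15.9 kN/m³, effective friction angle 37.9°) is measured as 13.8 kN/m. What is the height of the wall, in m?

K_a = 0.2389. P_a = ½ K_a γ H² ⇒ H = √(2P_a/(K_a γ)).
H = √(2×13.8/(0.2389×15.9)) = 2.695 m.

2.70 m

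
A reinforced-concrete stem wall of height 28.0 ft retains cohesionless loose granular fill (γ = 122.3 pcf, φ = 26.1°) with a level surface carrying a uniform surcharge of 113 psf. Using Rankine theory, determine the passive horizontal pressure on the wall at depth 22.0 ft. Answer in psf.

7210 psf

K_p = (1 + sin φ)/(1 − sin φ) = 2.571.
σ_v = γz + q = 122.3 × 22.0 + 113 = 2804 psf.
σ_h = K_p σ_v = 2.571 × 2804 = 7208 psf.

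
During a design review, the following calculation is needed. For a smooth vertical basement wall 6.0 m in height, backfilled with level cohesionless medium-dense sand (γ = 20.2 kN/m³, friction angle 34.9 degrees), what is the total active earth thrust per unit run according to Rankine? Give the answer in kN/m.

99.0 kN/m

K_a = tan²(45° − φ/2) = 0.2721.
P_a = ½ K_a γ H² = 0.5 × 0.2721 × 20.2 × 6.0² = 98.95 kN/m.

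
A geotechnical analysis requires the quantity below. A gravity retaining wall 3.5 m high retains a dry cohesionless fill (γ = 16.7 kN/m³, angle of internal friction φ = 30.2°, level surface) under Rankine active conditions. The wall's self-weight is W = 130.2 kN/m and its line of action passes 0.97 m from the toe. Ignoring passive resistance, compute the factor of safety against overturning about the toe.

K_a = tan²(45° − 30.2°/2) = 0.3307.
P_a = ½K_aγH² = 0.5×0.3307×16.7×3.5² = 33.82 kN/m, acting at H/3 = 1.167 m above the base.
Overturning moment M_o = P_a × H/3 = 33.82 × 1.167 = 39.46.
Resisting moment M_r = W × 0.97 = 130.2 × 0.97 = 126.3.
FS_overturning = M_r/M_o = 126.3/39.46 = 3.201.

3.20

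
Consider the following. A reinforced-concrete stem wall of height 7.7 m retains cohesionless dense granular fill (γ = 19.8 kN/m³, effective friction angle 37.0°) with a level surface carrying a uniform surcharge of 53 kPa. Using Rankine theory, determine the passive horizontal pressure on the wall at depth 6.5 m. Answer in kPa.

731 kPa

K_p = (1 + sin φ)/(1 − sin φ) = 4.023.
σ_v = γz + q = 19.8 × 6.5 + 53 = 181.7 kPa.
σ_h = K_p σ_v = 4.023 × 181.7 = 730.9 kPa.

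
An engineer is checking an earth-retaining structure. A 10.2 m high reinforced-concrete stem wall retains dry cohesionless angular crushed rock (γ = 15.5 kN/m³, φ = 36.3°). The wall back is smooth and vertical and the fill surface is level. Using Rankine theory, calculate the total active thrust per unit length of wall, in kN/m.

K_a = tan²(45° − φ/2) = 0.2563.
P_a = ½ K_a γ H² = 0.5 × 0.2563 × 15.5 × 10.2² = 206.6 kN/m.

207 kN/m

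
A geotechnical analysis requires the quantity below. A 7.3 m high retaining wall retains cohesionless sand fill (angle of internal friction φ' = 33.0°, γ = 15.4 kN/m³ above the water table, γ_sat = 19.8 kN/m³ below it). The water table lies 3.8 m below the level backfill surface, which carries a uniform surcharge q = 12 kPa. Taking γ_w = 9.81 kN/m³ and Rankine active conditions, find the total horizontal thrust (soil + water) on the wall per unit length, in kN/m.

197 kN/m

K_a = tan²(45° − φ/2) = 0.2948.
γ' = 19.8 − 9.81 = 9.990 kN/m³. h₂ = H − d_w = 3.5 m.
σ'_h: at surface K_a·q = 3.538; at WT K_a(q+γd_w) = 20.79; at base K_a(q+γd_w+γ'h₂) = 31.10 kPa.
P₁ = ½(3.538+20.79)×3.8 = 46.22; P₂ = ½(20.79+31.10)×3.5 = 90.80; P_w = ½γ_w h₂² = 60.09.
Total = 46.22+90.80+60.09 = 197.1 kN/m.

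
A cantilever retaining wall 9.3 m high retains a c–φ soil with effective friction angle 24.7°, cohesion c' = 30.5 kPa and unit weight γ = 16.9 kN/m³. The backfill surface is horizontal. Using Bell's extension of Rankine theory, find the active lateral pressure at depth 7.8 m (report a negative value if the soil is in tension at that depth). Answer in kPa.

K_a = (1 − sin φ)/(1 + sin φ) = 0.4106.
σ_a = K_a γ z − 2c√K_a = 0.4106×16.9×7.8 − 2×30.5×0.6408 = 15.04 kPa.

15.0 kPa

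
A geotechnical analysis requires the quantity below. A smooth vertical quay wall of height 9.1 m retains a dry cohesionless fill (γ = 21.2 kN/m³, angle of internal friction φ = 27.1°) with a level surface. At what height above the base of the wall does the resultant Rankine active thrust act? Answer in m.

K_a = 0.3741.
The pressure distribution is triangular, so the resultant acts at H/3 above the base = 9.1/3 = 3.033 m.

3.03 m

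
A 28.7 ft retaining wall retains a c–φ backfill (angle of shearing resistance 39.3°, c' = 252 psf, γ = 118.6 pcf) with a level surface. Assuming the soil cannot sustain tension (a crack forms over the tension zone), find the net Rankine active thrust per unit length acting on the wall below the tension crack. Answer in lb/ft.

K_a = 0.2245; √K_a = 0.4738.
Tension-crack depth z_c = 2c/(γ√K_a) = 2×252/(118.6×0.4738) = 8.970 ft.
σ_a at base = K_a γ H − 2c√K_a = 0.2245×118.6×28.7 − 2×252×0.4738 = 525.2 psf.
P_a = ½ × 525.2 × (H − z_c) = 0.5×525.2×19.73 = 5181 lb/ft.

5180 lb/ft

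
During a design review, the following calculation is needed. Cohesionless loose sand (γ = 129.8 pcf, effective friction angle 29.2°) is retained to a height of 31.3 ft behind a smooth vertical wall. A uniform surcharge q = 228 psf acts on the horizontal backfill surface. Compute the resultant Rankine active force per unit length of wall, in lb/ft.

K_a = tan²(45° − φ/2) = 0.3442.
Soil triangle: ½ K_a γ H² = 0.5×0.3442×129.8×31.3² = 21890 lb/ft.
Surcharge rectangle: K_a q H = 0.3442×228×31.3 = 2456 lb/ft.
Total = 21890 + 2456 = 24340 lb/ft.

24300 lb/ft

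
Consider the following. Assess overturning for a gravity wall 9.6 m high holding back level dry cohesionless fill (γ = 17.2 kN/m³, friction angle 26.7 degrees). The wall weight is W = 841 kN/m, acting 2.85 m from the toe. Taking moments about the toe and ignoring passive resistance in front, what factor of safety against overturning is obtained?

2.49

K_a = tan²(45° − 26.7°/2) = 0.3800.
P_a = ½K_aγH² = 0.5×0.3800×17.2×9.6² = 301.1 kN/m, acting at H/3 = 3.200 m above the base.
Overturning moment M_o = P_a × H/3 = 301.1 × 3.200 = 963.7.
Resisting moment M_r = W × 2.85 = 841 × 2.85 = 2397.
FS_overturning = M_r/M_o = 2397/963.7 = 2.487.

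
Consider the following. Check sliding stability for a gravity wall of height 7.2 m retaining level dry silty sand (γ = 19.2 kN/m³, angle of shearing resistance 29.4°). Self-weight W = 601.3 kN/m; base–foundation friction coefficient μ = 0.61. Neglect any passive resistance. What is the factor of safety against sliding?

2.16

K_a = tan²(45° − 29.4°/2) = 0.3415.
P_a = ½K_aγH² = 0.5×0.3415×19.2×7.2² = 169.9 kN/m, acting at H/3 = 2.400 m above the base.
FS_sliding = μW / P_a = 0.61×601.3 / 169.9 = 2.158.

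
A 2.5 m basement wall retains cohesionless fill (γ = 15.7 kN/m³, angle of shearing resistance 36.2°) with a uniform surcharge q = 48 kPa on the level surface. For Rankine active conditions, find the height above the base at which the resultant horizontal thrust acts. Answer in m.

1.13 m

K_a = 0.2574.
Triangular part P₁ = ½K_aγH² = 12.63 at H/3 = 0.8333 m; rectangular part P₂ = K_a q H = 30.89 at H/2 = 1.250 m.
ȳ = (P₁·0.8333 + P₂·1.250)/(P₁+P₂) = 1.129 m.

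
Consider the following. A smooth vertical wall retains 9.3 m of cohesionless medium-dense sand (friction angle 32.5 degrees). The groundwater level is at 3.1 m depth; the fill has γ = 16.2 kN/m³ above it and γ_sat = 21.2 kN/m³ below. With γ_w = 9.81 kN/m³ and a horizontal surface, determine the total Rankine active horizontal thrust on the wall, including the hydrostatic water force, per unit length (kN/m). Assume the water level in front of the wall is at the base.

372 kN/m

K_a = tan²(45° − φ/2) = 0.3010.
γ' = 21.2 − 9.81 = 11.39 kN/m³. Depth below WT = 6.2 m.
σ'_h at WT = K_a γ d_w = 15.12 kPa; at base = 15.12 + K_a γ' × 6.2 = 36.37 kPa.
P₁ (0–3.1 m) = ½×15.12×3.1 = 23.43. P₂ (3.1–9.3 m) = ½(15.12+36.37)×6.2 = 159.6.
P_w = ½ γ_w h₂² = 0.5×9.81×6.2² = 188.5. Total = 23.43+159.6+188.5 = 371.6 kN/m.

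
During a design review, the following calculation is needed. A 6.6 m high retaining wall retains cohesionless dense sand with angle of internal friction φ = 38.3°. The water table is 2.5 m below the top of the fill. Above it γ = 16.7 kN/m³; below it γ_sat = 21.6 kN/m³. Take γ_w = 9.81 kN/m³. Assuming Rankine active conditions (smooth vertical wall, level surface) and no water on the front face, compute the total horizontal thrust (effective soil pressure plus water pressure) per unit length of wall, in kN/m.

K_a = tan²(45° − φ/2) = 0.2347.
γ' = 21.6 − 9.81 = 11.79 kN/m³. Depth below WT = 4.1 m.
σ'_h at WT = K_a γ d_w = 9.800 kPa; at base = 9.800 + K_a γ' × 4.1 = 21.15 kPa.
P₁ (0–2.5 m) = ½×9.800×2.5 = 12.25. P₂ (2.5–6.6 m) = ½(9.800+21.15)×4.1 = 63.44.
P_w = ½ γ_w h₂² = 0.5×9.81×4.1² = 82.45. Total = 12.25+63.44+82.45 = 158.1 kN/m.

158 kN/m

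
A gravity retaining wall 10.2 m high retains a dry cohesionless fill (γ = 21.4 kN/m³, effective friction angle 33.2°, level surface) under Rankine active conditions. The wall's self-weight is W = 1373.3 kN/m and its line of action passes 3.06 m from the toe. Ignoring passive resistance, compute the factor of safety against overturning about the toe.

K_a = tan²(45° − 33.2°/2) = 0.2924.
P_a = ½K_aγH² = 0.5×0.2924×21.4×10.2² = 325.5 kN/m, acting at H/3 = 3.400 m above the base.
Overturning moment M_o = P_a × H/3 = 325.5 × 3.400 = 1107.
Resisting moment M_r = W × 3.06 = 1373.3 × 3.06 = 4202.
FS_overturning = M_r/M_o = 4202/1107 = 3.798.

3.80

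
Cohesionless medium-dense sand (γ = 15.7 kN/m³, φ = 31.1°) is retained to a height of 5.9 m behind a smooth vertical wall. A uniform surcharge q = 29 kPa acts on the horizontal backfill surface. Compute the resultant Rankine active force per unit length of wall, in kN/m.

142 kN/m

K_a = tan²(45° − φ/2) = 0.3188.
Soil triangle: ½ K_a γ H² = 0.5×0.3188×15.7×5.9² = 87.11 kN/m.
Surcharge rectangle: K_a q H = 0.3188×29×5.9 = 54.55 kN/m.
Total = 87.11 + 54.55 = 141.7 kN/m.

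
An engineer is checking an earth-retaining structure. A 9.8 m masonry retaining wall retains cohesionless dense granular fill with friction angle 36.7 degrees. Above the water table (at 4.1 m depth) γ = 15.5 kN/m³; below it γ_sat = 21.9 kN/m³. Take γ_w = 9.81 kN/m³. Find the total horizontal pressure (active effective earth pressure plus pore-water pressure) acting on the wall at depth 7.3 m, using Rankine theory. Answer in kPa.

K_a = (1 − sin φ)/(1 + sin φ) = 0.2519.
γ' = 21.9 − 9.81 = 12.09 kN/m³.
Effective vertical stress at 7.3 m: σ'_v = 15.5×4.1 + 12.09×3.20 = 102.2 kPa.
σ'_h = K_a σ'_v = 0.2519 × 102.2 = 25.75 kPa; u = γ_w × 3.20 = 31.39 kPa.
Total σ_h = 25.75 + 31.39 = 57.14 kPa.

57.1 kPa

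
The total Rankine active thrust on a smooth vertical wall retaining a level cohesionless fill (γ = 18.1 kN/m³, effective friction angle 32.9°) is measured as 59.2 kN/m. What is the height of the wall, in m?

K_a = 0.2960. P_a = ½ K_a γ H² ⇒ H = √(2P_a/(K_a γ)).
H = √(2×59.2/(0.2960×18.1)) = 4.701 m.

4.70 m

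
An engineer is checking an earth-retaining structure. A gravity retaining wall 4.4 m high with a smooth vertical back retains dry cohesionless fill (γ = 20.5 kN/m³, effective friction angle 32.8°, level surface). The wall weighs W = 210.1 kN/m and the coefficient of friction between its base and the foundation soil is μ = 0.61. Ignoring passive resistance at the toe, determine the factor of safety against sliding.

K_a = tan²(45° − 32.8°/2) = 0.2973.
P_a = ½K_aγH² = 0.5×0.2973×20.5×4.4² = 58.99 kN/m, acting at H/3 = 1.467 m above the base.
FS_sliding = μW / P_a = 0.61×210.1 / 58.99 = 2.173.

2.17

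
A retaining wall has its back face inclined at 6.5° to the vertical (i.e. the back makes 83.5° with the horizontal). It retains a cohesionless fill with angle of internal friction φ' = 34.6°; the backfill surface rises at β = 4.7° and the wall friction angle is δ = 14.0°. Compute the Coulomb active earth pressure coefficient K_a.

0.316

K_a = sin²(α+φ) / [sin²α · sin(α−δ) · (1 + √{sin(φ+δ)sin(φ−β) / (sin(α−δ)sin(α+β))})²].
With α = 83.5°, φ = 34.6°, δ = 14.0°, β = 4.7°: K_a = 0.3160.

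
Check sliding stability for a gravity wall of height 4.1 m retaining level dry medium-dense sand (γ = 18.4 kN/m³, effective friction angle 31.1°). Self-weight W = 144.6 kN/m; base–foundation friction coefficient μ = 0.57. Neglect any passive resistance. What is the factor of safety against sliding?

K_a = tan²(45° − 31.1°/2) = 0.3188.
P_a = ½K_aγH² = 0.5×0.3188×18.4×4.1² = 49.30 kN/m, acting at H/3 = 1.367 m above the base.
FS_sliding = μW / P_a = 0.57×144.6 / 49.30 = 1.672.

1.67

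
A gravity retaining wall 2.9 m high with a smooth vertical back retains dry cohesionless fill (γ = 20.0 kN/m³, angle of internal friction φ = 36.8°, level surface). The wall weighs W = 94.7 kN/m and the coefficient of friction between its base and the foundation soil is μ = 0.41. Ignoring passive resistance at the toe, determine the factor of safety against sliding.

K_a = tan²(45° − 36.8°/2) = 0.2508.
P_a = ½K_aγH² = 0.5×0.2508×20.0×2.9² = 21.09 kN/m, acting at H/3 = 0.9667 m above the base.
FS_sliding = μW / P_a = 0.41×94.7 / 21.09 = 1.841.

1.84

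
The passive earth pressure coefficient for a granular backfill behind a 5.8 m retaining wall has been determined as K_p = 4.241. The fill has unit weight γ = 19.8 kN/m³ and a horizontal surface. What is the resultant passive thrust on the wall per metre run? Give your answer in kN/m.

1410 kN/m

P = ½ K_p γ H² = 0.5 × 4.241 × 19.8 × 5.8² = 1412 kN/m.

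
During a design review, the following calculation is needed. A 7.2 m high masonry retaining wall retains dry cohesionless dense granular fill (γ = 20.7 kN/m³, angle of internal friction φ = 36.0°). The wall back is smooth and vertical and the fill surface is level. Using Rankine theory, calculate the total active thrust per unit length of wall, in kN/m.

K_a = tan²(45° − φ/2) = 0.2596.
P_a = ½ K_a γ H² = 0.5 × 0.2596 × 20.7 × 7.2² = 139.3 kN/m.

139 kN/m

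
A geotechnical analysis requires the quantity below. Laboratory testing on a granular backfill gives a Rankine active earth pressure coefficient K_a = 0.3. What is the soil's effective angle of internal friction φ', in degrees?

K_a = tan²(45° − φ/2) ⇒ 45° − φ/2 = arctan(√0.3) = 28.71°.
φ = 2(45° − 28.71°) = 32.58°.

32.6°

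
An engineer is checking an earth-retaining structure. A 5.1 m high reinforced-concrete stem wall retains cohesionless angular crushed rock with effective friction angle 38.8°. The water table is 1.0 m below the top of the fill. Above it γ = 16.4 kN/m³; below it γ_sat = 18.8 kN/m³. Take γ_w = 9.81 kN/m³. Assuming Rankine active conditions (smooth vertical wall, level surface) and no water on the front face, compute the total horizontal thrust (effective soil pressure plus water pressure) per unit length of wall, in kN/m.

K_a = tan²(45° − φ/2) = 0.2296.
γ' = 18.8 − 9.81 = 8.990 kN/m³. Depth below WT = 4.1 m.
σ'_h at WT = K_a γ d_w = 3.765 kPa; at base = 3.765 + K_a γ' × 4.1 = 12.23 kPa.
P₁ (0–1.0 m) = ½×3.765×1.0 = 1.882. P₂ (1.0–5.1 m) = ½(3.765+12.23)×4.1 = 32.78.
P_w = ½ γ_w h₂² = 0.5×9.81×4.1² = 82.45. Total = 1.882+32.78+82.45 = 117.1 kN/m.

117 kN/m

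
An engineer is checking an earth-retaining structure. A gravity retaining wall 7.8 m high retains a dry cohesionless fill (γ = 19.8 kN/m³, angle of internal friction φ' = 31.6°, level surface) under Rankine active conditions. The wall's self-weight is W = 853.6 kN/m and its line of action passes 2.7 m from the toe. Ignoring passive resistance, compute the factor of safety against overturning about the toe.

4.71

K_a = tan²(45° − 31.6°/2) = 0.3123.
P_a = ½K_aγH² = 0.5×0.3123×19.8×7.8² = 188.1 kN/m, acting at H/3 = 2.600 m above the base.
Overturning moment M_o = P_a × H/3 = 188.1 × 2.600 = 489.1.
Resisting moment M_r = W × 2.7 = 853.6 × 2.7 = 2305.
FS_overturning = M_r/M_o = 2305/489.1 = 4.712.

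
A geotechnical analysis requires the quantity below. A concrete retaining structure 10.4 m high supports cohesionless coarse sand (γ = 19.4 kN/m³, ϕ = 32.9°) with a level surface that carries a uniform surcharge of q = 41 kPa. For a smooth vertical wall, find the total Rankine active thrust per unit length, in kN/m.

K_a = tan²(45° − φ/2) = 0.2960.
Soil triangle: ½ K_a γ H² = 0.5×0.2960×19.4×10.4² = 310.6 kN/m.
Surcharge rectangle: K_a q H = 0.2960×41×10.4 = 126.2 kN/m.
Total = 310.6 + 126.2 = 436.8 kN/m.

437 kN/m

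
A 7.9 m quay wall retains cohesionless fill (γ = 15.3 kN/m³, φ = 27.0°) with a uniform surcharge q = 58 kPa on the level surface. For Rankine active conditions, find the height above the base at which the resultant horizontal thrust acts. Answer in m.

K_a = 0.3755.
Triangular part P₁ = ½K_aγH² = 179.3 at H/3 = 2.633 m; rectangular part P₂ = K_a q H = 172.1 at H/2 = 3.950 m.
ȳ = (P₁·2.633 + P₂·3.950)/(P₁+P₂) = 3.278 m.

3.28 m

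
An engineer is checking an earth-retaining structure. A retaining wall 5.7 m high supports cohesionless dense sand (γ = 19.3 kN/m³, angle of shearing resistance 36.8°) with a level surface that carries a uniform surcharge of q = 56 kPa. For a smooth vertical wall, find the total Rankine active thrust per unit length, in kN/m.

159 kN/m

K_a = tan²(45° − φ/2) = 0.2508.
Soil triangle: ½ K_a γ H² = 0.5×0.2508×19.3×5.7² = 78.62 kN/m.
Surcharge rectangle: K_a q H = 0.2508×56×5.7 = 80.04 kN/m.
Total = 78.62 + 80.04 = 158.7 kN/m.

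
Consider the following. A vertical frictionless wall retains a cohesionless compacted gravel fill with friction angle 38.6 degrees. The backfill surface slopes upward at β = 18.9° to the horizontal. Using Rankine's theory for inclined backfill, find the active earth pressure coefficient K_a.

0.264

K_a = cos β · (cos β − √(cos²β − cos²φ)) / (cos β + √(cos²β − cos²φ)).
cos β = 0.9461, cos φ = 0.7815, √(cos²β − cos²φ) = 0.5332.
K_a = 0.9461 × (0.9461 − 0.5332)/(0.9461 + 0.5332) = 0.2641.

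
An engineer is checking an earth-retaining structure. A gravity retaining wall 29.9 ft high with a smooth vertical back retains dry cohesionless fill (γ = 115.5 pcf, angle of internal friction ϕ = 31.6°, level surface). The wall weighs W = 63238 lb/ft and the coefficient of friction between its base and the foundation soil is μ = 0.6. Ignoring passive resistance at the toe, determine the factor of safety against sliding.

K_a = tan²(45° − 31.6°/2) = 0.3123.
P_a = ½K_aγH² = 0.5×0.3123×115.5×29.9² = 16130 lb/ft, acting at H/3 = 9.967 ft above the base.
FS_sliding = μW / P_a = 0.6×63238 / 16130 = 2.353.

2.35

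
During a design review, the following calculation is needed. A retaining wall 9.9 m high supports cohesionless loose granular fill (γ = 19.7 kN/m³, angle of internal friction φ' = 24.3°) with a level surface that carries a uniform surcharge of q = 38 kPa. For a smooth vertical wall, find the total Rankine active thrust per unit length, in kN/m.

559 kN/m

K_a = tan²(45° − φ/2) = 0.4169.
Soil triangle: ½ K_a γ H² = 0.5×0.4169×19.7×9.9² = 402.5 kN/m.
Surcharge rectangle: K_a q H = 0.4169×38×9.9 = 156.8 kN/m.
Total = 402.5 + 156.8 = 559.3 kN/m.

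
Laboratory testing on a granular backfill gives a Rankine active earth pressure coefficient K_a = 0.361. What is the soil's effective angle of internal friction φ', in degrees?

K_a = tan²(45° − φ/2) ⇒ 45° − φ/2 = arctan(√0.361) = 31.00°.
φ = 2(45° − 31.00°) = 28.00°.

28.0°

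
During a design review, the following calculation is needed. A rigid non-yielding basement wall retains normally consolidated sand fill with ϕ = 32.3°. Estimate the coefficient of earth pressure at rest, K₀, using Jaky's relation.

0.466

K₀ = 1 − sin φ' = 1 − sin 32.3° = 0.4656.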